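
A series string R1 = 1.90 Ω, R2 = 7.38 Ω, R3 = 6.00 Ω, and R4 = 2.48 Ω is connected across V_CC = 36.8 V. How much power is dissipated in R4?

The common current is I = 36.8/17.76 = 2.072 A.
P(R4) = I²·R4 = (2.072)² × 2.48 = 10.65 W.

P ≈ 10.6 W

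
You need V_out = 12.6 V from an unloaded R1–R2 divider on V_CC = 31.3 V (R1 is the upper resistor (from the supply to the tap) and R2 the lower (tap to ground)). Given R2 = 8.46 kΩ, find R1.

R1 ≈ 12.6 kΩ

V_out/V_CC = R2/(R1+R2) = 0.4026.
Rearranging, R1 = R2·(1−k)/k = 8.46 × 1.484 = 12.56 kΩ.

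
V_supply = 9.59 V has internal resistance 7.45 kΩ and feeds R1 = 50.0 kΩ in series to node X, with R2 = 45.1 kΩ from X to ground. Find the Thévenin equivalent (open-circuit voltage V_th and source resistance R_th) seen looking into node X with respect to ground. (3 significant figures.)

V_th ≈ 4.22 V, R_th ≈ 25.3 kΩ

R1' = 7.45 + 50.0 = 57.45 kΩ (source resistance + R1).
With X open, the divider is unloaded: V_th = 9.59 × 45.1/102.6 = 4.218 V.
With V_supply suppressed (replaced by a short), R_th = R1' ‖ R2 = (57.45 × 45.1)/(57.45 + 45.1) = 25.27 kΩ.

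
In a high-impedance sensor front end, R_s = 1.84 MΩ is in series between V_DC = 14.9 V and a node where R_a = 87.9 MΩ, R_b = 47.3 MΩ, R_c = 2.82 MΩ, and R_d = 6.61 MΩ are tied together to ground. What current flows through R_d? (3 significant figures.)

I ≈ 1.13 µA

Equivalent of the parallel group: R_p = 1.857 MΩ.
V_A by voltage divider: V_A = 14.9 × 1.857/(1.84 + 1.857) = 7.485 V.
I(R_d) = V_A / R_d = 7.485/6.61 = 1.132 µA.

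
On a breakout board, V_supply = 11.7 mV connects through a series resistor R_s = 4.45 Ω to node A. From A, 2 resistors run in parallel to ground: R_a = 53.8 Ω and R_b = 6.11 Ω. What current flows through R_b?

I ≈ 1.06 mA

Parallel bank: R_p = 1/(1/53.8 + 1/6.11) = 5.487 Ω.
V_A by voltage divider: V_A = 11.7 × 5.487/(4.45 + 5.487) = 6.460 mV.
Branch current I = V_A/R_b = 6.460/6.11 = 1.057 mA.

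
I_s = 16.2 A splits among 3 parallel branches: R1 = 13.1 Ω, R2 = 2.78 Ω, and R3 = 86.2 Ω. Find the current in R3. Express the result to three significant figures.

Total conductance ΣG = 1/13.1 + 1/2.78 + 1/86.2 = 0.4476 (units of 1/Ω).
By the current-divider rule, I = I_s · G_k/ΣG = 16.2 × 0.02592 = 0.4198 A.

I ≈ 0.420 A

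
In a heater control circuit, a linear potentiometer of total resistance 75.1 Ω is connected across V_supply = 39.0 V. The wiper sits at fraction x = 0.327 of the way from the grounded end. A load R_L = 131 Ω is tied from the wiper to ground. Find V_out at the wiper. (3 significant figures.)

Lower segment x·R_p = 24.56 Ω; upper segment (1−x)·R_p = 50.54 Ω.
(x·R_p) ‖ R_L = 20.68 Ω.
Then V_out = V_supply · 20.68/(50.54 + 20.68) = 11.32 V.
(Unloaded: V_out = x·V_supply = 12.8 V.)

V_out ≈ 11.3 V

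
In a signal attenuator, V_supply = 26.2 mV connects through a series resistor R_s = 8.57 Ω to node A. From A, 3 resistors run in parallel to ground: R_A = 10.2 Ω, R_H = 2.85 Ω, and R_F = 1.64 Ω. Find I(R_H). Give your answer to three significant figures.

Combine the parallel branches: R_p = (1/10.2 + 1/2.85 + 1/1.64)⁻¹ = 0.9446 Ω.
V_A = 26.2 × 0.9446/9.515 = 2.601 mV.
I(R_H) = V_A / R_H = 2.601/2.85 = 0.9127 mA.
(Equivalently: I_total = 2.754 mA, then current-divider fraction G_k/ΣG = 0.3314.)

I ≈ 0.913 mA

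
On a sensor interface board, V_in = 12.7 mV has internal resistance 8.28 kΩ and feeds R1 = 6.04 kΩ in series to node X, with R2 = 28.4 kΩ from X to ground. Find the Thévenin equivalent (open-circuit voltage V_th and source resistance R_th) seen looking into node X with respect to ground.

V_th ≈ 8.44 mV, R_th ≈ 9.52 kΩ

R1' = 8.28 + 6.04 = 14.32 kΩ (source resistance + R1).
V_th is the unloaded tap voltage: V_in · R2/(R1'+R2) = 12.7 × 0.6648 = 8.443 mV.
Zeroing V_in shorts the top of R1' to ground, so R_th = R1' ‖ R2 = 9.520 kΩ.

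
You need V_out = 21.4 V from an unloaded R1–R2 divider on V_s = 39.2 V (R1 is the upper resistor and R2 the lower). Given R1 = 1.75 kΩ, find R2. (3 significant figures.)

V_out/V_s = R2/(R1+R2) = 0.5459.
R2 = R1 · 0.5459/(1 − 0.5459) = 2.104 kΩ.

R2 ≈ 2.10 kΩ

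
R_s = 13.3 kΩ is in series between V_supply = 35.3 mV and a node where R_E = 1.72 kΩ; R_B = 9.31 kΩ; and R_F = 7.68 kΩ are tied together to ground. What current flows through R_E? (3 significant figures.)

Combine the parallel branches: R_p = (1/1.72 + 1/9.31 + 1/7.68)⁻¹ = 1.221 kΩ.
V_A by voltage divider: V_A = 35.3 × 1.221/(13.3 + 1.221) = 2.968 mV.
I(R_E) = V_A / R_E = 2.968/1.72 = 1.726 µA.

I ≈ 1.73 µA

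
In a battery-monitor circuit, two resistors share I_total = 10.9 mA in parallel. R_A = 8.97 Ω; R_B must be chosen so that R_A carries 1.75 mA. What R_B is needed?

R_B ≈ 1.72 Ω

Two-branch current divider: I_A = I_total · R_B/(R_A + R_B).
With f = 0.1606, R_B = R_A · f/(1−f) = 8.97 × 0.1913 = 1.716 Ω.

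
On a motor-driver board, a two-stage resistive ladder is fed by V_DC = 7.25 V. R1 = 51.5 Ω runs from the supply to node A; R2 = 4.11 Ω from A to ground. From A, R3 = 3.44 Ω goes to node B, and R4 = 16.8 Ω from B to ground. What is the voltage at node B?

Looking into the second stage from A: R3 + R4 = 20.24 Ω appears in parallel with R2.
Effective lower resistance at A: R2 ‖ 20.24 = 3.416 Ω.
V_A = 7.25 × 3.416/(51.5 + 3.416) = 0.4510 V.
Then the unloaded second divider: V_B = V_A × R4/(R3+R4) = 0.4510 × 0.8300 = 0.3744 V.

V_B ≈ 0.374 V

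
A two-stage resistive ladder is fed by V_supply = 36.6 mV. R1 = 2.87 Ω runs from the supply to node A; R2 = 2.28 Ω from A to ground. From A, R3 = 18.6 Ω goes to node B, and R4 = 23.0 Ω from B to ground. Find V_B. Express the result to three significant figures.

V_B ≈ 8.69 mV

The second stage (R3 + R4 = 41.60 Ω) loads node A in parallel with R2.
Effective lower resistance at A: R2 ‖ 41.60 = 2.162 Ω.
V_A = 36.6 × 2.162/(2.87 + 2.162) = 15.72 mV.
V_B = V_A × 0.5529 = 8.693 mV.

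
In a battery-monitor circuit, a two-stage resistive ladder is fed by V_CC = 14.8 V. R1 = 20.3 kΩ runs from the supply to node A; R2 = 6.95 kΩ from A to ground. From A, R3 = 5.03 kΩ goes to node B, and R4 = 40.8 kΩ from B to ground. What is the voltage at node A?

The second stage (R3 + R4 = 45.83 kΩ) loads node A in parallel with R2.
Effective lower resistance at A: R2 ‖ 45.83 = 6.035 kΩ.
So V_A = 14.8 × 0.2292 = 3.392 V.

V_A ≈ 3.39 V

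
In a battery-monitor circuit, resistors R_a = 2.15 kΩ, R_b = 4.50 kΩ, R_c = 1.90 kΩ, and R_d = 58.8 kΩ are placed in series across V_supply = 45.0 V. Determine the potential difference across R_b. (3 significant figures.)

Total series resistance ΣR = 2.15 + 4.50 + 1.90 + 58.8 = 67.35 kΩ.
Voltage divider: V = V_supply · (4.500 / 67.35) = 45.0 × 0.06682 = 3.007 V.

V ≈ 3.01 V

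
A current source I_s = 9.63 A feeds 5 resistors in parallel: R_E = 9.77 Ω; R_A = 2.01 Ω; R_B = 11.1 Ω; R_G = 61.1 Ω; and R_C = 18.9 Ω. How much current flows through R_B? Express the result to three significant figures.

ΣG = 1/9.77 + 1/2.01 + 1/11.1 + 1/61.1 + 1/18.9 = 0.7592.
Current divider: I(R_B) = I_s · G_k/ΣG = 9.63 × (0.09009/0.7592) = 9.63 × 0.1187 = 1.143 A.

I ≈ 1.14 A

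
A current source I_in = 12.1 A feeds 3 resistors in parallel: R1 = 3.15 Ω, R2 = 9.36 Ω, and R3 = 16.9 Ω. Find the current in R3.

Conductances: ΣG = 1/3.15 + 1/9.36 + 1/16.9 = 0.4835 (1/Ω).
R3 takes the fraction G_k/ΣG = 0.05917/0.4835 = 0.1224, so I = 12.1 × 0.1224 = 1.481 A.

I ≈ 1.48 A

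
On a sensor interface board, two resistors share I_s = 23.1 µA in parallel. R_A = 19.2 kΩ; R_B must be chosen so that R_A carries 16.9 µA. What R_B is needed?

Two-branch current divider: I_A = I_s · R_B/(R_A + R_B).
16.9/23.1 = R_B/(R_A + R_B) → R_B = R_A · (0.7316)/(1 − 0.7316) = 19.2 × 2.726 = 52.34 kΩ.

R_B ≈ 52.3 kΩ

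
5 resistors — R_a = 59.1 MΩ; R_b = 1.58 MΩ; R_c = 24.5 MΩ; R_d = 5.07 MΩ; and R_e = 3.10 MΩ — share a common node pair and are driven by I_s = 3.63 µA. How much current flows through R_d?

I ≈ 0.591 µA

Total conductance ΣG = 1/59.1 + 1/1.58 + 1/24.5 + 1/5.07 + 1/3.10 = 1.210 (units of 1/MΩ).
Current divider: I(R_d) = I_s · G_k/ΣG = 3.63 × (0.1972/1.210) = 3.63 × 0.1629 = 0.5915 µA.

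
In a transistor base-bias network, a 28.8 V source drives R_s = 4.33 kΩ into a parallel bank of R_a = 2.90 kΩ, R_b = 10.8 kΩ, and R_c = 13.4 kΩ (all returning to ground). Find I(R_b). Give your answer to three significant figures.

Parallel bank: R_p = 1/(1/2.90 + 1/10.8 + 1/13.4) = 1.953 kΩ.
V_A by voltage divider: V_A = 28.8 × 1.953/(4.33 + 1.953) = 8.952 V.
Branch current I = V_A/R_b = 8.952/10.8 = 0.8289 mA.
(Equivalently: I_total = 4.584 mA, then current-divider fraction G_k/ΣG = 0.1808.)

I ≈ 0.829 mA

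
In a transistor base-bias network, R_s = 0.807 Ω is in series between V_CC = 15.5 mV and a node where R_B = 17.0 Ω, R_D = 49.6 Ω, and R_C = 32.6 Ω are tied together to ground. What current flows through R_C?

I ≈ 0.437 mA

Equivalent of the parallel group: R_p = 9.119 Ω.
V_A = 15.5 × 9.119/9.926 = 14.24 mV.
I(R_C) = V_A / R_C = 14.24/32.6 = 0.4368 mA.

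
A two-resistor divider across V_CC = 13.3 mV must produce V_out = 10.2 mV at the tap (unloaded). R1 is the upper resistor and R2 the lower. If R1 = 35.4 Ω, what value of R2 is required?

V_out/V_CC = R2/(R1+R2) = 0.7669.
So R2 = R1 · V_out/(V_CC − V_out) = 35.4 × 10.2/(13.3 − 10.2) = 35.4 × 3.290 = 116.5 Ω.

R2 ≈ 116 Ω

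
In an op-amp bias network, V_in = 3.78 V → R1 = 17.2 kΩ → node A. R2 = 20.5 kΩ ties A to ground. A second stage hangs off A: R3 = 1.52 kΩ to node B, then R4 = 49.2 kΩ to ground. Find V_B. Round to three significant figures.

V_B ≈ 1.68 V

Node A sees R2 in parallel with the series input of stage 2, R3 + R4 = 50.72 kΩ.
Effective lower resistance at A: R2 ‖ 50.72 = 14.60 kΩ.
So V_A = 3.78 × 0.4591 = 1.735 V.
Stage 2 is unloaded, so V_B = V_A · R4/(R3+R4) = 1.735 × 49.2/50.72 = 1.683 V.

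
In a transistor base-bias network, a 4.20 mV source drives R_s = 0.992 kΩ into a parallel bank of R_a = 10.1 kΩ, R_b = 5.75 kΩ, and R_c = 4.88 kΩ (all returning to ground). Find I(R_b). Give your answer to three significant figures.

Combine the parallel branches: R_p = (1/10.1 + 1/5.75 + 1/4.88)⁻¹ = 2.093 kΩ.
V_A = 4.20 × 2.093/3.085 = 2.849 mV.
I(R_b) = V_A / R_b = 2.849/5.75 = 0.4955 µA.
(Check via current divider: I_total = 1.362 µA; share G_k/ΣG = 0.3640 → same result.)

I ≈ 0.496 µA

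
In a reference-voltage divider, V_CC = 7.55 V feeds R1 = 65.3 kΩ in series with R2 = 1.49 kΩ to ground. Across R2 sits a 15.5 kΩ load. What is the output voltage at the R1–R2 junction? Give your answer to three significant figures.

V_out ≈ 0.154 V

The load sits in parallel with R2, giving an effective lower resistance R2' = R2·R_L/(R2+R_L) = 1.359 kΩ.
Now apply the divider: V_out = 7.55 × 0.02039 = 0.1540 V.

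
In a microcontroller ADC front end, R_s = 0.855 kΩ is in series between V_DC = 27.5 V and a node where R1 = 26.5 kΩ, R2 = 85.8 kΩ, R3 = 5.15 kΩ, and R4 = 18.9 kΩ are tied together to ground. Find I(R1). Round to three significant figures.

I ≈ 0.828 mA

Equivalent of the parallel group: R_p = 3.373 kΩ.
V_A = 27.5 × 3.373/4.228 = 21.94 V.
Branch current I = V_A/R1 = 21.94/26.5 = 0.8279 mA.
(Equivalently: I_total = 6.504 mA, then current-divider fraction G_k/ΣG = 0.1273.)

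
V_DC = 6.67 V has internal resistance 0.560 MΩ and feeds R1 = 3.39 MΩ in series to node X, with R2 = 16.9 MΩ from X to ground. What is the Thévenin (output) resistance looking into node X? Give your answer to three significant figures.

R_th ≈ 3.20 MΩ

R1' = 0.560 + 3.39 = 3.950 MΩ (source resistance + R1).
With V_DC suppressed (replaced by a short), R_th = R1' ‖ R2 = (3.950 × 16.9)/(3.950 + 16.9) = 3.202 MΩ.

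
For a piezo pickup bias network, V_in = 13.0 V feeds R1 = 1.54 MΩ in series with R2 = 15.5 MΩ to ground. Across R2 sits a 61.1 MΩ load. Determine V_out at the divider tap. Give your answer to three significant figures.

The load sits in parallel with R2, giving an effective lower resistance R2' = R2·R_L/(R2+R_L) = 12.36 MΩ.
Now apply the divider: V_out = 13.0 × 0.8892 = 11.56 V.
(Unloaded it would be 11.8 V; the load pulls it down.)

V_out ≈ 11.6 V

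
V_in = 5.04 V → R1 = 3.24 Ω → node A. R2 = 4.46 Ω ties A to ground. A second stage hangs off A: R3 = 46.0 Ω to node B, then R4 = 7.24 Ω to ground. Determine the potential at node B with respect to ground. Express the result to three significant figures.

The second stage (R3 + R4 = 53.24 Ω) loads node A in parallel with R2.
R2 ‖ (R3+R4) = 4.115 Ω.
So V_A = 5.04 × 0.5595 = 2.820 V.
V_B = V_A × 0.1360 = 0.3835 V.

V_B ≈ 0.383 V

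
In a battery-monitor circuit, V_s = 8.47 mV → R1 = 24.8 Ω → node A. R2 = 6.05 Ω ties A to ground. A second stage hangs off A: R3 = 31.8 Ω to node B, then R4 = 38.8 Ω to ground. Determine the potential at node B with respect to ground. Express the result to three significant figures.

V_B ≈ 0.854 mV

Looking into the second stage from A: R3 + R4 = 70.60 Ω appears in parallel with R2.
Effective lower resistance at A: R2 ‖ 70.60 = 5.572 Ω.
So V_A = 8.47 × 0.1835 = 1.554 mV.
Stage 2 is unloaded, so V_B = V_A · R4/(R3+R4) = 1.554 × 38.8/70.60 = 0.8540 mV.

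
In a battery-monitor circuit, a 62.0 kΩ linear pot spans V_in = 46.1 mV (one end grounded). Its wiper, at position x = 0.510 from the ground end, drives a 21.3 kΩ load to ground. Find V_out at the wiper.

Lower segment x·R_p = 31.62 kΩ; upper segment (1−x)·R_p = 30.38 kΩ.
(x·R_p) ‖ R_L = 12.73 kΩ.
Loaded-divider output: V_out = 46.1 × 0.2952 = 13.61 mV.

V_out ≈ 13.6 mV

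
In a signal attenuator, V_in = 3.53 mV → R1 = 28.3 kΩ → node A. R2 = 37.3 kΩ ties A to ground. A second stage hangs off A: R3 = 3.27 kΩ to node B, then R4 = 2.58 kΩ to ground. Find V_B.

Looking into the second stage from A: R3 + R4 = 5.850 kΩ appears in parallel with R2.
Effective lower resistance at A: R2 ‖ 5.850 = 5.057 kΩ.
V_A = 3.53 × 5.057/(28.3 + 5.057) = 0.5351 mV.
V_B = V_A × 0.4410 = 0.2360 mV.

V_B ≈ 0.236 mV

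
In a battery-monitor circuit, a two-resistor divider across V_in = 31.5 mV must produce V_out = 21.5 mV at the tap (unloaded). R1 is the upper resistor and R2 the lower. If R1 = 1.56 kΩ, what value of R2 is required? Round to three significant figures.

R2 ≈ 3.35 kΩ

Required fraction k = V_out/V_in = 0.6825.
R2 = R1 · 0.6825/(1 − 0.6825) = 3.354 kΩ.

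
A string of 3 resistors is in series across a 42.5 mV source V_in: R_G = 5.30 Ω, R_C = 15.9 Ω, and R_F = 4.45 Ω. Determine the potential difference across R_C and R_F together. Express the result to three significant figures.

Total series resistance ΣR = 5.30 + 15.9 + 4.45 = 25.65 Ω.
R_{R_C..R_F} = 15.9 + 4.45 = 20.35 Ω.
Voltage divider: V = V_in · (20.35 / 25.65) = 42.5 × 0.7934 = 33.72 mV.

V ≈ 33.7 mV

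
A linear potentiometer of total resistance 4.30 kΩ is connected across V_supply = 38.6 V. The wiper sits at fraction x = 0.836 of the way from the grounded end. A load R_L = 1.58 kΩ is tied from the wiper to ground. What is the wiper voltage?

V_out ≈ 23.5 V

The pot divides into 0.7052 kΩ above the wiper and 3.595 kΩ below.
Lower segment in parallel with the load: 3.595 ‖ 1.58 = 1.098 kΩ.
Loaded-divider output: V_out = 38.6 × 0.6088 = 23.50 V.
(Unloaded: V_out = x·V_supply = 32.3 V.)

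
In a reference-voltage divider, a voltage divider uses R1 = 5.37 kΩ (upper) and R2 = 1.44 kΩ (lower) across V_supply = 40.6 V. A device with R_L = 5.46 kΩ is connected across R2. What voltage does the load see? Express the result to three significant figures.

V_out ≈ 7.11 V

R2 ‖ R_L = (1.44 × 5.46)/(1.44 + 5.46) = 1.139 kΩ.
Now apply the divider: V_out = 40.6 × 0.1750 = 7.107 V.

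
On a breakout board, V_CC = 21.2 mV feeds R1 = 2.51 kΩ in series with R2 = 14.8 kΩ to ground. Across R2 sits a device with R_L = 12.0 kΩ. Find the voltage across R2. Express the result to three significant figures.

R2 ‖ R_L = (14.8 × 12.0)/(14.8 + 12.0) = 6.627 kΩ.
Then V_out = V_CC · R2'/(R1 + R2') = 21.2 × 6.627/9.137 = 15.38 mV.

V_out ≈ 15.4 mV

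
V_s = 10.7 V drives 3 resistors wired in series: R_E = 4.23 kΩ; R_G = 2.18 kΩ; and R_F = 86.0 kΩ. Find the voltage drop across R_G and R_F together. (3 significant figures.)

V ≈ 10.2 V

Series total: ΣR = 4.23 + 2.18 + 86.0 = 92.41 kΩ.
R_{R_G..R_F} = 2.18 + 86.0 = 88.18 kΩ.
By the voltage-divider rule, V = 10.7 × 88.18/92.41 = 10.21 V.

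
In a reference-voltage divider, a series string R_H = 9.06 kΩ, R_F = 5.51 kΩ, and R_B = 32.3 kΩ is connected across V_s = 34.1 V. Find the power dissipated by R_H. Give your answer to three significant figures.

ΣR = 46.87 kΩ → I = 34.1/46.87 = 0.7275 mA.
V(R_H) = I·R = 6.592 V; P = V·I = 6.592 × 0.7275 = 4.796 mW.

P ≈ 4.80 mW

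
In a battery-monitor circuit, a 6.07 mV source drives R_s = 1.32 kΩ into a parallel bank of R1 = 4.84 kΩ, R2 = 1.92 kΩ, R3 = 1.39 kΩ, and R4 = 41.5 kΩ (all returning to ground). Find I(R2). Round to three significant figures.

Parallel bank: R_p = 1/(1/4.84 + 1/1.92 + 1/1.39 + 1/41.5) = 0.6798 kΩ.
V_A = 6.07 × 0.6798/2.000 = 2.063 mV.
Branch current I = V_A/R2 = 2.063/1.92 = 1.075 µA.

I ≈ 1.07 µA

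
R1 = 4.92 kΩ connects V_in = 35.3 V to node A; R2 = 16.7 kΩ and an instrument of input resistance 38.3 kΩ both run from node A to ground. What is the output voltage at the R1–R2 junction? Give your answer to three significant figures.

V_out ≈ 24.8 V

R2 ‖ R_L = (16.7 × 38.3)/(16.7 + 38.3) = 11.63 kΩ.
Voltage divider with the loaded lower leg: V_out = 35.3 × 11.63/(4.92 + 11.63) = 35.3 × 0.7027 = 24.81 V.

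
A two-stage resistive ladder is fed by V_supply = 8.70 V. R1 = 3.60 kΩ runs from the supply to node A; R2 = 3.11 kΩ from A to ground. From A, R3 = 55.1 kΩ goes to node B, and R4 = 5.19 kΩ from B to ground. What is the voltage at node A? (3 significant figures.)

V_A ≈ 3.92 V

Node A sees R2 in parallel with the series input of stage 2, R3 + R4 = 60.29 kΩ.
Effective lower resistance at A: R2 ‖ 60.29 = 2.957 kΩ.
First divider: V_A = V_supply · 2.957/(3.60 + 2.957) = 3.924 V.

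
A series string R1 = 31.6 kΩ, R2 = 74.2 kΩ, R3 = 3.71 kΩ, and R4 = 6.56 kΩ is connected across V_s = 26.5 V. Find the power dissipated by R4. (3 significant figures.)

ΣR = 116.1 kΩ → I = 26.5/116.1 = 0.2283 mA.
P(R4) = I²·R4 = (0.2283)² × 6.56 = 0.3419 mW.

P ≈ 0.342 mW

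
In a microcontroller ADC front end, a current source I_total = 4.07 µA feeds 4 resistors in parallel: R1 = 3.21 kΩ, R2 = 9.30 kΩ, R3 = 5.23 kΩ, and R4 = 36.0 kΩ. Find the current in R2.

Conductances: ΣG = 1/3.21 + 1/9.30 + 1/5.23 + 1/36.0 = 0.6380 (1/kΩ).
Current divider: I(R2) = I_total · G_k/ΣG = 4.07 × (0.1075/0.6380) = 4.07 × 0.1685 = 0.6859 µA.

I ≈ 0.686 µA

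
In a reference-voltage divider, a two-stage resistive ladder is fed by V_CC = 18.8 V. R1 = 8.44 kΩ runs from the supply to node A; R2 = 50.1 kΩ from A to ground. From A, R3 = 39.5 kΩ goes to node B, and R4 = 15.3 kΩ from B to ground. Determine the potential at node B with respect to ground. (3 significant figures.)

Node A sees R2 in parallel with the series input of stage 2, R3 + R4 = 54.80 kΩ.
Effective lower resistance at A: R2 ‖ 54.80 = 26.17 kΩ.
So V_A = 18.8 × 0.7562 = 14.22 V.
Then the unloaded second divider: V_B = V_A × R4/(R3+R4) = 14.22 × 0.2792 = 3.969 V.

V_B ≈ 3.97 V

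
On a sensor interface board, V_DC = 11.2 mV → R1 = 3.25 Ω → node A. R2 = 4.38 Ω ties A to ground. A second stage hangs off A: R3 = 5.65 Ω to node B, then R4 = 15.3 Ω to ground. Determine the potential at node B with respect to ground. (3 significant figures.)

V_B ≈ 4.31 mV

Node A sees R2 in parallel with the series input of stage 2, R3 + R4 = 20.95 Ω.
Effective lower resistance at A: R2 ‖ 20.95 = 3.623 Ω.
V_A = 11.2 × 3.623/(3.25 + 3.623) = 5.904 mV.
Stage 2 is unloaded, so V_B = V_A · R4/(R3+R4) = 5.904 × 15.3/20.95 = 4.311 mV.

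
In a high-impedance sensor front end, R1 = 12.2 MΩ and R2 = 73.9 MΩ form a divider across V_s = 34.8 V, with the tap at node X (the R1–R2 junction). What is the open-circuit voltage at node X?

Open-circuit (no load on X): V_th = V_s · R2/(R1 + R2) = 34.8 × 73.9/(12.20 + 73.9) = 29.87 V.

V_th ≈ 29.9 V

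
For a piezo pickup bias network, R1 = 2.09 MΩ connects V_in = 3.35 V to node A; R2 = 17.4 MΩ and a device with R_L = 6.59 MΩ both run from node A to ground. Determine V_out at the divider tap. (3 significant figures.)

V_out ≈ 2.33 V

First combine the lower leg with the load: R2 ‖ R_L = 4.780 MΩ.
Voltage divider with the loaded lower leg: V_out = 3.35 × 4.780/(2.09 + 4.780) = 3.35 × 0.6958 = 2.331 V.
(Unloaded it would be 2.99 V; the load pulls it down.)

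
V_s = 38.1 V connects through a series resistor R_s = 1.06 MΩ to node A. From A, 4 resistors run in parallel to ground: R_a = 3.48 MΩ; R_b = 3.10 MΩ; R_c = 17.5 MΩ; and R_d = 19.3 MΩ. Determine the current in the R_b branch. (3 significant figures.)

Equivalent of the parallel group: R_p = 1.391 MΩ.
V_A = 38.1 × 1.391/2.451 = 21.62 V.
I(R_b) = V_A / R_b = 21.62/3.10 = 6.975 µA.
(Equivalently: I_total = 15.54 µA, then current-divider fraction G_k/ΣG = 0.4487.)

I ≈ 6.98 µA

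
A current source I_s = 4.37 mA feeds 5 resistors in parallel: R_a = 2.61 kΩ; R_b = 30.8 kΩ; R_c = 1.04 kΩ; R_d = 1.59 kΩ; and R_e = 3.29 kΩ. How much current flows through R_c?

Total conductance ΣG = 1/2.61 + 1/30.8 + 1/1.04 + 1/1.59 + 1/3.29 = 2.310 (units of 1/kΩ).
By the current-divider rule, I = I_s · G_k/ΣG = 4.37 × 0.4162 = 1.819 mA.

I ≈ 1.82 mA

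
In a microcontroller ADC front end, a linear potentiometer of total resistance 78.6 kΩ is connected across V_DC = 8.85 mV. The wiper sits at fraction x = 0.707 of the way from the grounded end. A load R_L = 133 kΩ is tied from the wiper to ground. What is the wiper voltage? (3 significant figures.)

The pot divides into 23.03 kΩ above the wiper and 55.57 kΩ below.
Lower segment in parallel with the load: 55.57 ‖ 133 = 39.19 kΩ.
Loaded-divider output: V_out = 8.85 × 0.6299 = 5.575 mV.

V_out ≈ 5.57 mV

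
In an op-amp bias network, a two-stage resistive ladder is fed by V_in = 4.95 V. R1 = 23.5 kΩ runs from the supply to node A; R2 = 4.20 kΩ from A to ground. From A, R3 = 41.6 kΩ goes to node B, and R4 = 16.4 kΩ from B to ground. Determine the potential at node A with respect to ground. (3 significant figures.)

Node A sees R2 in parallel with the series input of stage 2, R3 + R4 = 58.00 kΩ.
Effective lower resistance at A: R2 ‖ 58.00 = 3.916 kΩ.
V_A = 4.95 × 3.916/(23.5 + 3.916) = 0.7071 V.

V_A ≈ 0.707 V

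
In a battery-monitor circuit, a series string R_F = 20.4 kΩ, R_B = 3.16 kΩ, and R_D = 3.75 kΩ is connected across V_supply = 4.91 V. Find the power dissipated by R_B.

P ≈ 0.102 mW

The common current is I = 4.91/27.31 = 0.1798 mA.
P(R_B) = I²·R_B = (0.1798)² × 3.16 = 0.1021 mW.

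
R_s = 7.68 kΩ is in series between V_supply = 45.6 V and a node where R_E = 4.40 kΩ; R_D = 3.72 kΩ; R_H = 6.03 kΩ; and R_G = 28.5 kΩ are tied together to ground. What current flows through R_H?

Equivalent of the parallel group: R_p = 1.435 kΩ.
V_A = 45.6 × 1.435/9.115 = 7.178 V.
I(R_H) = V_A / R_H = 7.178/6.03 = 1.190 mA.

I ≈ 1.19 mA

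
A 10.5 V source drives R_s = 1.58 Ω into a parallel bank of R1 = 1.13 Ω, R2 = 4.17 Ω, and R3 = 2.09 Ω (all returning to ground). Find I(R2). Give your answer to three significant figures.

I ≈ 0.713 A

Parallel bank: R_p = 1/(1/1.13 + 1/4.17 + 1/2.09) = 0.6237 Ω.
Node voltage V_A = V_CC · R_p/(R_s + R_p) = 10.5 × 0.2830 = 2.972 V.
Branch current I = V_A/R2 = 2.972/4.17 = 0.7127 A.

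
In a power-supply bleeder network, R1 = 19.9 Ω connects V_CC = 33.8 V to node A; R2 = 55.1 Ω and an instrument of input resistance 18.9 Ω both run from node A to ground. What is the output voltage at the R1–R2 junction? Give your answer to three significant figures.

R2 ‖ R_L = (55.1 × 18.9)/(55.1 + 18.9) = 14.07 Ω.
Then V_out = V_CC · R2'/(R1 + R2') = 33.8 × 14.07/33.97 = 14.00 V.

V_out ≈ 14.0 V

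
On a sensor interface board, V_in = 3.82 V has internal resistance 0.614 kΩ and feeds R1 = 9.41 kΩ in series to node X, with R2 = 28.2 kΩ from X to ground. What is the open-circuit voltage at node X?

V_th ≈ 2.82 V

R1' = 0.614 + 9.41 = 10.02 kΩ (source resistance + R1).
With X open, the divider is unloaded: V_th = 3.82 × 28.2/38.22 = 2.818 V.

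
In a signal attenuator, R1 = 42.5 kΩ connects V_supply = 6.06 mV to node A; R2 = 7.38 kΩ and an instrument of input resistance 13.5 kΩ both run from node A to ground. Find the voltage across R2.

First combine the lower leg with the load: R2 ‖ R_L = 4.772 kΩ.
Voltage divider with the loaded lower leg: V_out = 6.06 × 4.772/(42.5 + 4.772) = 6.06 × 0.1009 = 0.6117 mV.

V_out ≈ 0.612 mV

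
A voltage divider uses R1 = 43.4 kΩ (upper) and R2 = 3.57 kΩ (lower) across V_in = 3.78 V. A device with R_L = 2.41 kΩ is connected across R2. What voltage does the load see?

V_out ≈ 0.121 V

The load sits in parallel with R2, giving an effective lower resistance R2' = R2·R_L/(R2+R_L) = 1.439 kΩ.
Then V_out = V_in · R2'/(R1 + R2') = 3.78 × 1.439/44.84 = 0.1213 V.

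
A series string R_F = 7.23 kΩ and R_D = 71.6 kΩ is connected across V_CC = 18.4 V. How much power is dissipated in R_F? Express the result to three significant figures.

The common current is I = 18.4/78.83 = 0.2334 mA.
P(R_F) = I²·R_F = (0.2334)² × 7.23 = 0.3939 mW.

P ≈ 0.394 mW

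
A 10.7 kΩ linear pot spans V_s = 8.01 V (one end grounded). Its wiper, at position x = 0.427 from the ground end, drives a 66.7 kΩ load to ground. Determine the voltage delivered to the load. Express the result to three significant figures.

The pot divides into 6.131 kΩ above the wiper and 4.569 kΩ below.
R_L loads the lower segment: effective lower R = 4.276 kΩ.
Then V_out = V_s · 4.276/(6.131 + 4.276) = 3.291 V.

V_out ≈ 3.29 V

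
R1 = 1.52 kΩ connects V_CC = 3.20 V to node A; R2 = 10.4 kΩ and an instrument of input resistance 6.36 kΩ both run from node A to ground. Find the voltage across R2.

First combine the lower leg with the load: R2 ‖ R_L = 3.947 kΩ.
Then V_out = V_CC · R2'/(R1 + R2') = 3.20 × 3.947/5.467 = 2.310 V.

V_out ≈ 2.31 V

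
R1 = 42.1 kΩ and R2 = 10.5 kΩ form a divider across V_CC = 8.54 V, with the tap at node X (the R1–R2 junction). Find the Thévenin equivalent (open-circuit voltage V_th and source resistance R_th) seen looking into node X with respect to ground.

V_th ≈ 1.70 V, R_th ≈ 8.40 kΩ

Open-circuit (no load on X): V_th = V_CC · R2/(R1 + R2) = 8.54 × 10.5/(42.10 + 10.5) = 1.705 V.
Looking into X with the source shorted: R_th = R1·R2/(R1+R2) = 42.10 × 10.5/52.60 = 8.404 kΩ.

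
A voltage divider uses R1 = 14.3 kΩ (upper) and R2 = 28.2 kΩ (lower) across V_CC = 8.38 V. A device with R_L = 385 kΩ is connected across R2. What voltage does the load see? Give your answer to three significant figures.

R2 ‖ R_L = (28.2 × 385)/(28.2 + 385) = 26.28 kΩ.
Then V_out = V_CC · R2'/(R1 + R2') = 8.38 × 26.28/40.58 = 5.427 V.

V_out ≈ 5.43 V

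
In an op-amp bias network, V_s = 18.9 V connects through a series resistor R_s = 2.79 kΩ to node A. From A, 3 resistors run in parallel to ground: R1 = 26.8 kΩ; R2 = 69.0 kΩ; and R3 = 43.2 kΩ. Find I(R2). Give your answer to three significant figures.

Equivalent of the parallel group: R_p = 13.34 kΩ.
Node voltage V_A = V_s · R_p/(R_s + R_p) = 18.9 × 0.8270 = 15.63 V.
I(R2) = V_A / R2 = 15.63/69.0 = 0.2265 mA.
(Check via current divider: I_total = 1.172 mA; share G_k/ΣG = 0.1934 → same result.)

I ≈ 0.227 mA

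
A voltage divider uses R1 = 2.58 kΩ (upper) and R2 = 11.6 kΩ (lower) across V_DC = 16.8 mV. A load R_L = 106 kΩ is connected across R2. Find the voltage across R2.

First combine the lower leg with the load: R2 ‖ R_L = 10.46 kΩ.
Then V_out = V_DC · R2'/(R1 + R2') = 16.8 × 10.46/13.04 = 13.47 mV.

V_out ≈ 13.5 mV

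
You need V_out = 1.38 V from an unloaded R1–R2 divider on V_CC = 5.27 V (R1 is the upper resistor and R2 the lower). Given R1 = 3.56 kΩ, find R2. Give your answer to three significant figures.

V_out/V_CC = R2/(R1+R2) = 0.2619.
So R2 = R1 · V_out/(V_CC − V_out) = 3.56 × 1.38/(5.27 − 1.38) = 3.56 × 0.3548 = 1.263 kΩ.

R2 ≈ 1.26 kΩ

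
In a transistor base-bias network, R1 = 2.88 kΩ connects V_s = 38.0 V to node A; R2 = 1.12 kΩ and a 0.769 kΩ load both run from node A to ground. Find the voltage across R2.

R2 ‖ R_L = (1.12 × 0.769)/(1.12 + 0.769) = 0.4559 kΩ.
Now apply the divider: V_out = 38.0 × 0.1367 = 5.194 V.
(Unloaded it would be 10.6 V; the load pulls it down.)

V_out ≈ 5.19 V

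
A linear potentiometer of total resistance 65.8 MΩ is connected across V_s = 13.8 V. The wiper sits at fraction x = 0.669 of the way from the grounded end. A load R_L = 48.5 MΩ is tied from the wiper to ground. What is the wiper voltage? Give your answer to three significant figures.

Split the track: R_lower = x·R_p = 44.02 MΩ, R_upper = (1−x)·R_p = 21.78 MΩ.
Lower segment in parallel with the load: 44.02 ‖ 48.5 = 23.08 MΩ.
Loaded-divider output: V_out = 13.8 × 0.5144 = 7.099 V.

V_out ≈ 7.10 V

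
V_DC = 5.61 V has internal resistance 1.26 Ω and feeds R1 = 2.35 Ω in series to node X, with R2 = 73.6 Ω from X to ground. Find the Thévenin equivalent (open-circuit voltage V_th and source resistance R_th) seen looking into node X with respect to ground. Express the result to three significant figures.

V_th ≈ 5.35 V, R_th ≈ 3.44 Ω

R1' = 1.26 + 2.35 = 3.610 Ω (source resistance + R1).
With X open, the divider is unloaded: V_th = 5.61 × 73.6/77.21 = 5.348 V.
Zeroing V_DC shorts the top of R1' to ground, so R_th = R1' ‖ R2 = 3.441 Ω.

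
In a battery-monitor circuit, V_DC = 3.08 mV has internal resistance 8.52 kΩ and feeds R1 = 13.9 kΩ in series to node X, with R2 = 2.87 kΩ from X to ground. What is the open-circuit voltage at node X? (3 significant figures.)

V_th ≈ 0.350 mV

R1' = 8.52 + 13.9 = 22.42 kΩ (source resistance + R1).
V_th is the unloaded tap voltage: V_DC · R2/(R1'+R2) = 3.08 × 0.1135 = 0.3495 mV.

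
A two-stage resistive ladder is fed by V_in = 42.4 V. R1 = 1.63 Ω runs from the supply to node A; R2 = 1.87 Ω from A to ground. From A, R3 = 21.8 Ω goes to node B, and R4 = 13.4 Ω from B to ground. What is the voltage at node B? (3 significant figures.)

V_B ≈ 8.42 V

The second stage (R3 + R4 = 35.20 Ω) loads node A in parallel with R2.
R2 ‖ (R3+R4) = 1.776 Ω.
First divider: V_A = V_in · 1.776/(1.63 + 1.776) = 22.11 V.
Stage 2 is unloaded, so V_B = V_A · R4/(R3+R4) = 22.11 × 13.4/35.20 = 8.416 V.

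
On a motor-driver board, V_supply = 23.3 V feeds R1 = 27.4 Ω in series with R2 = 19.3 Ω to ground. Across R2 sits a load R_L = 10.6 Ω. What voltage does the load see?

R2 ‖ R_L = (19.3 × 10.6)/(19.3 + 10.6) = 6.842 Ω.
Voltage divider with the loaded lower leg: V_out = 23.3 × 6.842/(27.4 + 6.842) = 23.3 × 0.1998 = 4.656 V.

V_out ≈ 4.66 V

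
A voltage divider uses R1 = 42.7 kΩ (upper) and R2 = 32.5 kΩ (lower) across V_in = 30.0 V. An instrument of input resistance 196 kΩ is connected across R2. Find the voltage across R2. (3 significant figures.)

The load sits in parallel with R2, giving an effective lower resistance R2' = R2·R_L/(R2+R_L) = 27.88 kΩ.
Now apply the divider: V_out = 30.0 × 0.3950 = 11.85 V.

V_out ≈ 11.8 V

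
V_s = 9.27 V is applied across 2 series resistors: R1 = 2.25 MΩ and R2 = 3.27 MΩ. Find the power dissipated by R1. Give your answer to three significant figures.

P ≈ 6.35 µW

ΣR = 5.520 MΩ → I = 9.27/5.520 = 1.679 µA.
P(R1) = I²·R1 = (1.679)² × 2.25 = 6.345 µW.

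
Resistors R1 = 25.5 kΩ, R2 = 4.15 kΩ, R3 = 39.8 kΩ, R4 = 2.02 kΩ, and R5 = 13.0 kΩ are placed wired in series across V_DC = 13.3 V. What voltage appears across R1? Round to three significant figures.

Total series resistance ΣR = 25.5 + 4.15 + 39.8 + 2.02 + 13.0 = 84.47 kΩ.
By the voltage-divider rule, V = 13.3 × 25.50/84.47 = 4.015 V.

V ≈ 4.02 V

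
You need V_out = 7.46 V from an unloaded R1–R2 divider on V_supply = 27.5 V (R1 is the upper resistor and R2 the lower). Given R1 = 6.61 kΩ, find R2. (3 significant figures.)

R2 ≈ 2.46 kΩ

V_out/V_supply = R2/(R1+R2) = 0.2713.
R2 = R1 · 0.2713/(1 − 0.2713) = 2.461 kΩ.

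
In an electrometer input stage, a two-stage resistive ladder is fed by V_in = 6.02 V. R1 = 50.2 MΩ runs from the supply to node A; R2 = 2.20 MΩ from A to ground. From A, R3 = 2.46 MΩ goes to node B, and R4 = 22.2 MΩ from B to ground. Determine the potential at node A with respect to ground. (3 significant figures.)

V_A ≈ 0.233 V

The second stage (R3 + R4 = 24.66 MΩ) loads node A in parallel with R2.
Effective lower resistance at A: R2 ‖ 24.66 = 2.020 MΩ.
So V_A = 6.02 × 0.03868 = 0.2328 V.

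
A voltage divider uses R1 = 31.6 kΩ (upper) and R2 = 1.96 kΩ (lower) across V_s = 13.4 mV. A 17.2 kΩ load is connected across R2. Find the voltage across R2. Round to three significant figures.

The load sits in parallel with R2, giving an effective lower resistance R2' = R2·R_L/(R2+R_L) = 1.759 kΩ.
Now apply the divider: V_out = 13.4 × 0.05274 = 0.7068 mV.

V_out ≈ 0.707 mV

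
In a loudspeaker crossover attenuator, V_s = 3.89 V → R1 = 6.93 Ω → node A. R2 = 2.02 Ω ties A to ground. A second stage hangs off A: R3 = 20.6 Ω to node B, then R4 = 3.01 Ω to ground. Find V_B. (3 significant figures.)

V_B ≈ 0.105 V

Looking into the second stage from A: R3 + R4 = 23.61 Ω appears in parallel with R2.
Effective lower resistance at A: R2 ‖ 23.61 = 1.861 Ω.
V_A = 3.89 × 1.861/(6.93 + 1.861) = 0.8234 V.
Stage 2 is unloaded, so V_B = V_A · R4/(R3+R4) = 0.8234 × 3.01/23.61 = 0.1050 V.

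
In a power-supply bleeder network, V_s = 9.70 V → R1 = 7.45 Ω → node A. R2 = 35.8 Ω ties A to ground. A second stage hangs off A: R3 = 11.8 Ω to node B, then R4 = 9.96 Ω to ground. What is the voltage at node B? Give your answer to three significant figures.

Looking into the second stage from A: R3 + R4 = 21.76 Ω appears in parallel with R2.
Effective lower resistance at A: R2 ‖ 21.76 = 13.53 Ω.
First divider: V_A = V_s · 13.53/(7.45 + 13.53) = 6.256 V.
Stage 2 is unloaded, so V_B = V_A · R4/(R3+R4) = 6.256 × 9.96/21.76 = 2.864 V.

V_B ≈ 2.86 V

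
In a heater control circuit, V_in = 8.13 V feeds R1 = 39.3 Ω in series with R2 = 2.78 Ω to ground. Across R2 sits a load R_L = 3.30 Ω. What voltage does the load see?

V_out ≈ 0.301 V

R2 ‖ R_L = (2.78 × 3.30)/(2.78 + 3.30) = 1.509 Ω.
Voltage divider with the loaded lower leg: V_out = 8.13 × 1.509/(39.3 + 1.509) = 8.13 × 0.03697 = 0.3006 V.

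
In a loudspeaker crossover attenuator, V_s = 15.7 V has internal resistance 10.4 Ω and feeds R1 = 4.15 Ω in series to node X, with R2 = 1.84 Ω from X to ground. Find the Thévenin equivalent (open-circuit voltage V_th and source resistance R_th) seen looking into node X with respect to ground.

V_th ≈ 1.76 V, R_th ≈ 1.63 Ω

R1' = 10.4 + 4.15 = 14.55 Ω (source resistance + R1).
With X open, the divider is unloaded: V_th = 15.7 × 1.84/16.39 = 1.763 V.
Zeroing V_s shorts the top of R1' to ground, so R_th = R1' ‖ R2 = 1.633 Ω.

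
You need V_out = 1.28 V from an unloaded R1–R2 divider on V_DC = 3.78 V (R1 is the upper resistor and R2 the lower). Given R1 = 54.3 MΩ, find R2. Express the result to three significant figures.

The divider ratio is R2/(R1+R2) = 1.28/3.78 = 0.3386.
R2 = R1 · 0.3386/(1 − 0.3386) = 27.80 MΩ.

R2 ≈ 27.8 MΩ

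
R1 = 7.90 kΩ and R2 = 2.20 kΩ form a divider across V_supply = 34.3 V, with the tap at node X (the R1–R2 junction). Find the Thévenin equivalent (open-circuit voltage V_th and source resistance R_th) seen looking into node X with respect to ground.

V_th ≈ 7.47 V, R_th ≈ 1.72 kΩ

V_th is the unloaded tap voltage: V_supply · R2/(R1+R2) = 34.3 × 0.2178 = 7.471 V.
Looking into X with the source shorted: R_th = R1·R2/(R1+R2) = 7.900 × 2.20/10.10 = 1.721 kΩ.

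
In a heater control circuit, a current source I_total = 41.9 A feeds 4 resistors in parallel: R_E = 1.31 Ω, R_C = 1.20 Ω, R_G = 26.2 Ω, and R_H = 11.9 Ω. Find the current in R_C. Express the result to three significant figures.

ΣG = 1/1.31 + 1/1.20 + 1/26.2 + 1/11.9 = 1.719.
Current divider: I(R_C) = I_total · G_k/ΣG = 41.9 × (0.8333/1.719) = 41.9 × 0.4848 = 20.31 A.

I ≈ 20.3 A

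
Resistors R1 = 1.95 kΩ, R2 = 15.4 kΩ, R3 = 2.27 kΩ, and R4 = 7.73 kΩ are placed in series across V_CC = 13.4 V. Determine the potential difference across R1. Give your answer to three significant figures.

V ≈ 0.955 V

Total series resistance ΣR = 1.95 + 15.4 + 2.27 + 7.73 = 27.35 kΩ.
Voltage divider: V = V_CC · (1.950 / 27.35) = 13.4 × 0.07130 = 0.9554 V.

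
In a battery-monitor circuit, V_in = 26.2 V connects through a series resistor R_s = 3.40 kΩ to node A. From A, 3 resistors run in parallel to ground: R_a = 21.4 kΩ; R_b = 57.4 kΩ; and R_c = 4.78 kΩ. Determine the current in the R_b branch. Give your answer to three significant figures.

I ≈ 0.237 mA

Combine the parallel branches: R_p = (1/21.4 + 1/57.4 + 1/4.78)⁻¹ = 3.658 kΩ.
V_A by voltage divider: V_A = 26.2 × 3.658/(3.40 + 3.658) = 13.58 V.
Branch current I = V_A/R_b = 13.58/57.4 = 0.2366 mA.
(Check via current divider: I_total = 3.712 mA; share G_k/ΣG = 0.06373 → same result.)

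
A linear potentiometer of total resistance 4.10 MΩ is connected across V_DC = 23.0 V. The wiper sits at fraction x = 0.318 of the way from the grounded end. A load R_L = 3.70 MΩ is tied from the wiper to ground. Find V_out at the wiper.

Split the track: R_lower = x·R_p = 1.304 MΩ, R_upper = (1−x)·R_p = 2.796 MΩ.
Lower segment in parallel with the load: 1.304 ‖ 3.70 = 0.9641 MΩ.
Loaded-divider output: V_out = 23.0 × 0.2564 = 5.897 V.

V_out ≈ 5.90 V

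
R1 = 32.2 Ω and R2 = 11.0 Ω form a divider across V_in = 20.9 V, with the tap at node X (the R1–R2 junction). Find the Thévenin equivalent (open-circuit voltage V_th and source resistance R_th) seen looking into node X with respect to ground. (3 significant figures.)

V_th ≈ 5.32 V, R_th ≈ 8.20 Ω

Open-circuit (no load on X): V_th = V_in · R2/(R1 + R2) = 20.9 × 11.0/(32.20 + 11.0) = 5.322 V.
With V_in suppressed (replaced by a short), R_th = R1 ‖ R2 = (32.20 × 11.0)/(32.20 + 11.0) = 8.199 Ω.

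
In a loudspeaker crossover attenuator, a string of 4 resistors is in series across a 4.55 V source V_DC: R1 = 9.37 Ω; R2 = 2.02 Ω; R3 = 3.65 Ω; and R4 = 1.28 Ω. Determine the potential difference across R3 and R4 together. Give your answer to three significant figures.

V ≈ 1.37 V

ΣR = 9.37 + 2.02 + 3.65 + 1.28 = 16.32 Ω.
R_{R3..R4} = 3.65 + 1.28 = 4.930 Ω.
By the voltage-divider rule, V = 4.55 × 4.930/16.32 = 1.374 V.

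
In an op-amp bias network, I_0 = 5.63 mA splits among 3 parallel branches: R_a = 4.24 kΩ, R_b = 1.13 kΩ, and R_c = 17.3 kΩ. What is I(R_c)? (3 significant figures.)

Total conductance ΣG = 1/4.24 + 1/1.13 + 1/17.3 = 1.179 (units of 1/kΩ).
R_c takes the fraction G_k/ΣG = 0.05780/1.179 = 0.04904, so I = 5.63 × 0.04904 = 0.2761 mA.

I ≈ 0.276 mA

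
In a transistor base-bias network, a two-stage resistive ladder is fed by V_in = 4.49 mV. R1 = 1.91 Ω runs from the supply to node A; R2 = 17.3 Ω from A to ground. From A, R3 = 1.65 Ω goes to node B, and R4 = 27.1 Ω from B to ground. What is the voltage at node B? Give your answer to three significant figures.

The second stage (R3 + R4 = 28.75 Ω) loads node A in parallel with R2.
R2 ‖ (R3+R4) = 10.80 Ω.
V_A = 4.49 × 10.80/(1.91 + 10.80) = 3.815 mV.
V_B = V_A × 0.9426 = 3.596 mV.

V_B ≈ 3.60 mV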